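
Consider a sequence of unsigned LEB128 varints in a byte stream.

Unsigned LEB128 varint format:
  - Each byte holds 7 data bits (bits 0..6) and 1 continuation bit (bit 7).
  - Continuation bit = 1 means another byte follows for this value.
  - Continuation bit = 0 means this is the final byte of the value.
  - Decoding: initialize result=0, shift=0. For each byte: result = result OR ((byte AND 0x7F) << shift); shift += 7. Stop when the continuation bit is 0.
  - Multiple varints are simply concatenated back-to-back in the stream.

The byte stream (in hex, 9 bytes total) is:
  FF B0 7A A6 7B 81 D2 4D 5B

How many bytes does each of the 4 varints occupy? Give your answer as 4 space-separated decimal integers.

Answer: 3 2 3 1

Derivation:
  byte[0]=0xFF cont=1 payload=0x7F=127: acc |= 127<<0 -> acc=127 shift=7
  byte[1]=0xB0 cont=1 payload=0x30=48: acc |= 48<<7 -> acc=6271 shift=14
  byte[2]=0x7A cont=0 payload=0x7A=122: acc |= 122<<14 -> acc=2005119 shift=21 [end]
Varint 1: bytes[0:3] = FF B0 7A -> value 2005119 (3 byte(s))
  byte[3]=0xA6 cont=1 payload=0x26=38: acc |= 38<<0 -> acc=38 shift=7
  byte[4]=0x7B cont=0 payload=0x7B=123: acc |= 123<<7 -> acc=15782 shift=14 [end]
Varint 2: bytes[3:5] = A6 7B -> value 15782 (2 byte(s))
  byte[5]=0x81 cont=1 payload=0x01=1: acc |= 1<<0 -> acc=1 shift=7
  byte[6]=0xD2 cont=1 payload=0x52=82: acc |= 82<<7 -> acc=10497 shift=14
  byte[7]=0x4D cont=0 payload=0x4D=77: acc |= 77<<14 -> acc=1272065 shift=21 [end]
Varint 3: bytes[5:8] = 81 D2 4D -> value 1272065 (3 byte(s))
  byte[8]=0x5B cont=0 payload=0x5B=91: acc |= 91<<0 -> acc=91 shift=7 [end]
Varint 4: bytes[8:9] = 5B -> value 91 (1 byte(s))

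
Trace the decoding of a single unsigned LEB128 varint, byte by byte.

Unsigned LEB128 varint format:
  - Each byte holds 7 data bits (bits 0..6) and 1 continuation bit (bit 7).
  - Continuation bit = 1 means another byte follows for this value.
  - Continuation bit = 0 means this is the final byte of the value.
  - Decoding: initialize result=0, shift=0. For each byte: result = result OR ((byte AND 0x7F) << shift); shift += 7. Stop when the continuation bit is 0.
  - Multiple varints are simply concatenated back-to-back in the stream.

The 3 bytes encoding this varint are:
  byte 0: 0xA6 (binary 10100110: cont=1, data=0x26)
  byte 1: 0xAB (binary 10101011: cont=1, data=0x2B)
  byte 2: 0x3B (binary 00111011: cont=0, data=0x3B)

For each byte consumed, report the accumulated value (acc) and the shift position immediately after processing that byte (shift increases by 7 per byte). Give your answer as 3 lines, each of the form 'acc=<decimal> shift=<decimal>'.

Answer: acc=38 shift=7
acc=5542 shift=14
acc=972198 shift=21

Derivation:
byte 0=0xA6: payload=0x26=38, contrib = 38<<0 = 38; acc -> 38, shift -> 7
byte 1=0xAB: payload=0x2B=43, contrib = 43<<7 = 5504; acc -> 5542, shift -> 14
byte 2=0x3B: payload=0x3B=59, contrib = 59<<14 = 966656; acc -> 972198, shift -> 21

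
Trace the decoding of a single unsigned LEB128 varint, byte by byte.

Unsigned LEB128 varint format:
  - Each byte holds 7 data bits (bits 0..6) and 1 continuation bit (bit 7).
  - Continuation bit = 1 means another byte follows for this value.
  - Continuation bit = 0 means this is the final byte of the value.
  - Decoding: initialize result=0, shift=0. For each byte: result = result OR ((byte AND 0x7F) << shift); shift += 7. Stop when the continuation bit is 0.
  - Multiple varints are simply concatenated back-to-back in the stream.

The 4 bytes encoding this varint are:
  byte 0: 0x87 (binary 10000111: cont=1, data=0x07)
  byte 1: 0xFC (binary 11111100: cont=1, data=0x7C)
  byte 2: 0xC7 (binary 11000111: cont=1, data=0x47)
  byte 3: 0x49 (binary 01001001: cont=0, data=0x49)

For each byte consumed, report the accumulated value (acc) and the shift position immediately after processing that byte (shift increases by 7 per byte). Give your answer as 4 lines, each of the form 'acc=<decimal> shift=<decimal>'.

byte 0=0x87: payload=0x07=7, contrib = 7<<0 = 7; acc -> 7, shift -> 7
byte 1=0xFC: payload=0x7C=124, contrib = 124<<7 = 15872; acc -> 15879, shift -> 14
byte 2=0xC7: payload=0x47=71, contrib = 71<<14 = 1163264; acc -> 1179143, shift -> 21
byte 3=0x49: payload=0x49=73, contrib = 73<<21 = 153092096; acc -> 154271239, shift -> 28

Answer: acc=7 shift=7
acc=15879 shift=14
acc=1179143 shift=21
acc=154271239 shift=28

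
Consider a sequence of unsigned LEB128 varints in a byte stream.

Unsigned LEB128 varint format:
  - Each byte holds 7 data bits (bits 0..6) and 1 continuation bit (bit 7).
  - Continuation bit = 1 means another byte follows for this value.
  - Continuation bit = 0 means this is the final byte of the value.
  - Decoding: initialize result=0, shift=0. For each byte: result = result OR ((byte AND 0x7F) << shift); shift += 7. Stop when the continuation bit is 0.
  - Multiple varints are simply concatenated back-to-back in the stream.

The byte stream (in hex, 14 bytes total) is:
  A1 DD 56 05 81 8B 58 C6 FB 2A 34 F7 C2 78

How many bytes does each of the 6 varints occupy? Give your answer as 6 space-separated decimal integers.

Answer: 3 1 3 3 1 3

Derivation:
  byte[0]=0xA1 cont=1 payload=0x21=33: acc |= 33<<0 -> acc=33 shift=7
  byte[1]=0xDD cont=1 payload=0x5D=93: acc |= 93<<7 -> acc=11937 shift=14
  byte[2]=0x56 cont=0 payload=0x56=86: acc |= 86<<14 -> acc=1420961 shift=21 [end]
Varint 1: bytes[0:3] = A1 DD 56 -> value 1420961 (3 byte(s))
  byte[3]=0x05 cont=0 payload=0x05=5: acc |= 5<<0 -> acc=5 shift=7 [end]
Varint 2: bytes[3:4] = 05 -> value 5 (1 byte(s))
  byte[4]=0x81 cont=1 payload=0x01=1: acc |= 1<<0 -> acc=1 shift=7
  byte[5]=0x8B cont=1 payload=0x0B=11: acc |= 11<<7 -> acc=1409 shift=14
  byte[6]=0x58 cont=0 payload=0x58=88: acc |= 88<<14 -> acc=1443201 shift=21 [end]
Varint 3: bytes[4:7] = 81 8B 58 -> value 1443201 (3 byte(s))
  byte[7]=0xC6 cont=1 payload=0x46=70: acc |= 70<<0 -> acc=70 shift=7
  byte[8]=0xFB cont=1 payload=0x7B=123: acc |= 123<<7 -> acc=15814 shift=14
  byte[9]=0x2A cont=0 payload=0x2A=42: acc |= 42<<14 -> acc=703942 shift=21 [end]
Varint 4: bytes[7:10] = C6 FB 2A -> value 703942 (3 byte(s))
  byte[10]=0x34 cont=0 payload=0x34=52: acc |= 52<<0 -> acc=52 shift=7 [end]
Varint 5: bytes[10:11] = 34 -> value 52 (1 byte(s))
  byte[11]=0xF7 cont=1 payload=0x77=119: acc |= 119<<0 -> acc=119 shift=7
  byte[12]=0xC2 cont=1 payload=0x42=66: acc |= 66<<7 -> acc=8567 shift=14
  byte[13]=0x78 cont=0 payload=0x78=120: acc |= 120<<14 -> acc=1974647 shift=21 [end]
Varint 6: bytes[11:14] = F7 C2 78 -> value 1974647 (3 byte(s))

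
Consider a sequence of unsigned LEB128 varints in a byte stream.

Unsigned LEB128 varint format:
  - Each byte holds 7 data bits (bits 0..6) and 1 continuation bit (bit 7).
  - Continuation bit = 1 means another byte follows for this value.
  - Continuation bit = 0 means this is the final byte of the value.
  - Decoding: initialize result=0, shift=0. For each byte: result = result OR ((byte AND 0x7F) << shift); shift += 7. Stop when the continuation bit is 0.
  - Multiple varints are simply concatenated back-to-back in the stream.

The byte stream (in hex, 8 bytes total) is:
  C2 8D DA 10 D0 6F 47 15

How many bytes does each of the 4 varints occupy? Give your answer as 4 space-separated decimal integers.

Answer: 4 2 1 1

Derivation:
  byte[0]=0xC2 cont=1 payload=0x42=66: acc |= 66<<0 -> acc=66 shift=7
  byte[1]=0x8D cont=1 payload=0x0D=13: acc |= 13<<7 -> acc=1730 shift=14
  byte[2]=0xDA cont=1 payload=0x5A=90: acc |= 90<<14 -> acc=1476290 shift=21
  byte[3]=0x10 cont=0 payload=0x10=16: acc |= 16<<21 -> acc=35030722 shift=28 [end]
Varint 1: bytes[0:4] = C2 8D DA 10 -> value 35030722 (4 byte(s))
  byte[4]=0xD0 cont=1 payload=0x50=80: acc |= 80<<0 -> acc=80 shift=7
  byte[5]=0x6F cont=0 payload=0x6F=111: acc |= 111<<7 -> acc=14288 shift=14 [end]
Varint 2: bytes[4:6] = D0 6F -> value 14288 (2 byte(s))
  byte[6]=0x47 cont=0 payload=0x47=71: acc |= 71<<0 -> acc=71 shift=7 [end]
Varint 3: bytes[6:7] = 47 -> value 71 (1 byte(s))
  byte[7]=0x15 cont=0 payload=0x15=21: acc |= 21<<0 -> acc=21 shift=7 [end]
Varint 4: bytes[7:8] = 15 -> value 21 (1 byte(s))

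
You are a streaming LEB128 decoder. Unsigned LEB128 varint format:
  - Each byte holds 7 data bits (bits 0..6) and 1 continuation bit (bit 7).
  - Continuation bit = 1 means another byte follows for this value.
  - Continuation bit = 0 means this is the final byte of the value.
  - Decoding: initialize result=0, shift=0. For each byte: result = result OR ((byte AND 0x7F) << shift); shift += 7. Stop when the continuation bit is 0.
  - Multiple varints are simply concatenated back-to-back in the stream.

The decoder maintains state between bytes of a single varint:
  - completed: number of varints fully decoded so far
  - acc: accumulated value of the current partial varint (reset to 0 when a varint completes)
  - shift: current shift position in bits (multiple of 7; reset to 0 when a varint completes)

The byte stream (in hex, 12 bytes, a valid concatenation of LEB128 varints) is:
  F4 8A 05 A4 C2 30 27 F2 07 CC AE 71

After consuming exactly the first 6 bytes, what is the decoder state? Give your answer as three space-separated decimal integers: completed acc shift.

byte[0]=0xF4 cont=1 payload=0x74: acc |= 116<<0 -> completed=0 acc=116 shift=7
byte[1]=0x8A cont=1 payload=0x0A: acc |= 10<<7 -> completed=0 acc=1396 shift=14
byte[2]=0x05 cont=0 payload=0x05: varint #1 complete (value=83316); reset -> completed=1 acc=0 shift=0
byte[3]=0xA4 cont=1 payload=0x24: acc |= 36<<0 -> completed=1 acc=36 shift=7
byte[4]=0xC2 cont=1 payload=0x42: acc |= 66<<7 -> completed=1 acc=8484 shift=14
byte[5]=0x30 cont=0 payload=0x30: varint #2 complete (value=794916); reset -> completed=2 acc=0 shift=0

Answer: 2 0 0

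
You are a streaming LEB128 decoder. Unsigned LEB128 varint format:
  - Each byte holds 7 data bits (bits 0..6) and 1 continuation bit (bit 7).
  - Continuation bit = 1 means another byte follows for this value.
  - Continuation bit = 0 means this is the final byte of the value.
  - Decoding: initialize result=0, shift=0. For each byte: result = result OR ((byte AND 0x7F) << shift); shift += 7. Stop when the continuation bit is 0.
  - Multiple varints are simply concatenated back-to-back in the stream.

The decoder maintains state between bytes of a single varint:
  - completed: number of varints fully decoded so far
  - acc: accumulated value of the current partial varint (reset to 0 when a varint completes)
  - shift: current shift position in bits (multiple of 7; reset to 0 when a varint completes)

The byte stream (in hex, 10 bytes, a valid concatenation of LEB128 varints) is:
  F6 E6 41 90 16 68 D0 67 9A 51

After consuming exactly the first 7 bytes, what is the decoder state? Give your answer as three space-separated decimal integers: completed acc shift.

Answer: 3 80 7

Derivation:
byte[0]=0xF6 cont=1 payload=0x76: acc |= 118<<0 -> completed=0 acc=118 shift=7
byte[1]=0xE6 cont=1 payload=0x66: acc |= 102<<7 -> completed=0 acc=13174 shift=14
byte[2]=0x41 cont=0 payload=0x41: varint #1 complete (value=1078134); reset -> completed=1 acc=0 shift=0
byte[3]=0x90 cont=1 payload=0x10: acc |= 16<<0 -> completed=1 acc=16 shift=7
byte[4]=0x16 cont=0 payload=0x16: varint #2 complete (value=2832); reset -> completed=2 acc=0 shift=0
byte[5]=0x68 cont=0 payload=0x68: varint #3 complete (value=104); reset -> completed=3 acc=0 shift=0
byte[6]=0xD0 cont=1 payload=0x50: acc |= 80<<0 -> completed=3 acc=80 shift=7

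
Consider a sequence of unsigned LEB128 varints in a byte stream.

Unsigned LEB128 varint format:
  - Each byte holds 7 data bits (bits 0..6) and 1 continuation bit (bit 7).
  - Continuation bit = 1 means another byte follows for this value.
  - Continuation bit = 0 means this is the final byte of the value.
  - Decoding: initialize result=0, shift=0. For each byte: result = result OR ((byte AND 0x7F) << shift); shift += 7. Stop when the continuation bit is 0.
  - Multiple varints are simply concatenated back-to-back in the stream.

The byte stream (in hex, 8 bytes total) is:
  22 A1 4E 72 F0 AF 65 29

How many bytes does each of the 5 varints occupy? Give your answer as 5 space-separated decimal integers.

  byte[0]=0x22 cont=0 payload=0x22=34: acc |= 34<<0 -> acc=34 shift=7 [end]
Varint 1: bytes[0:1] = 22 -> value 34 (1 byte(s))
  byte[1]=0xA1 cont=1 payload=0x21=33: acc |= 33<<0 -> acc=33 shift=7
  byte[2]=0x4E cont=0 payload=0x4E=78: acc |= 78<<7 -> acc=10017 shift=14 [end]
Varint 2: bytes[1:3] = A1 4E -> value 10017 (2 byte(s))
  byte[3]=0x72 cont=0 payload=0x72=114: acc |= 114<<0 -> acc=114 shift=7 [end]
Varint 3: bytes[3:4] = 72 -> value 114 (1 byte(s))
  byte[4]=0xF0 cont=1 payload=0x70=112: acc |= 112<<0 -> acc=112 shift=7
  byte[5]=0xAF cont=1 payload=0x2F=47: acc |= 47<<7 -> acc=6128 shift=14
  byte[6]=0x65 cont=0 payload=0x65=101: acc |= 101<<14 -> acc=1660912 shift=21 [end]
Varint 4: bytes[4:7] = F0 AF 65 -> value 1660912 (3 byte(s))
  byte[7]=0x29 cont=0 payload=0x29=41: acc |= 41<<0 -> acc=41 shift=7 [end]
Varint 5: bytes[7:8] = 29 -> value 41 (1 byte(s))

Answer: 1 2 1 3 1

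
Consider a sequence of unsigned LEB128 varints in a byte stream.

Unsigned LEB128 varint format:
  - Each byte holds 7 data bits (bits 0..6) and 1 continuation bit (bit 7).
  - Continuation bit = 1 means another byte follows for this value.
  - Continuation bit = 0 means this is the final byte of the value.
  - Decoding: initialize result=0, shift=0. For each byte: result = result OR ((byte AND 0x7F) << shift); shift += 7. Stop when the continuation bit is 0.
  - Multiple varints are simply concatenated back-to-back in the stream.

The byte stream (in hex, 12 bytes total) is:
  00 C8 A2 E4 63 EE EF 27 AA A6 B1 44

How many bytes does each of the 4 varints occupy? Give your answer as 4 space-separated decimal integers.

  byte[0]=0x00 cont=0 payload=0x00=0: acc |= 0<<0 -> acc=0 shift=7 [end]
Varint 1: bytes[0:1] = 00 -> value 0 (1 byte(s))
  byte[1]=0xC8 cont=1 payload=0x48=72: acc |= 72<<0 -> acc=72 shift=7
  byte[2]=0xA2 cont=1 payload=0x22=34: acc |= 34<<7 -> acc=4424 shift=14
  byte[3]=0xE4 cont=1 payload=0x64=100: acc |= 100<<14 -> acc=1642824 shift=21
  byte[4]=0x63 cont=0 payload=0x63=99: acc |= 99<<21 -> acc=209260872 shift=28 [end]
Varint 2: bytes[1:5] = C8 A2 E4 63 -> value 209260872 (4 byte(s))
  byte[5]=0xEE cont=1 payload=0x6E=110: acc |= 110<<0 -> acc=110 shift=7
  byte[6]=0xEF cont=1 payload=0x6F=111: acc |= 111<<7 -> acc=14318 shift=14
  byte[7]=0x27 cont=0 payload=0x27=39: acc |= 39<<14 -> acc=653294 shift=21 [end]
Varint 3: bytes[5:8] = EE EF 27 -> value 653294 (3 byte(s))
  byte[8]=0xAA cont=1 payload=0x2A=42: acc |= 42<<0 -> acc=42 shift=7
  byte[9]=0xA6 cont=1 payload=0x26=38: acc |= 38<<7 -> acc=4906 shift=14
  byte[10]=0xB1 cont=1 payload=0x31=49: acc |= 49<<14 -> acc=807722 shift=21
  byte[11]=0x44 cont=0 payload=0x44=68: acc |= 68<<21 -> acc=143414058 shift=28 [end]
Varint 4: bytes[8:12] = AA A6 B1 44 -> value 143414058 (4 byte(s))

Answer: 1 4 3 4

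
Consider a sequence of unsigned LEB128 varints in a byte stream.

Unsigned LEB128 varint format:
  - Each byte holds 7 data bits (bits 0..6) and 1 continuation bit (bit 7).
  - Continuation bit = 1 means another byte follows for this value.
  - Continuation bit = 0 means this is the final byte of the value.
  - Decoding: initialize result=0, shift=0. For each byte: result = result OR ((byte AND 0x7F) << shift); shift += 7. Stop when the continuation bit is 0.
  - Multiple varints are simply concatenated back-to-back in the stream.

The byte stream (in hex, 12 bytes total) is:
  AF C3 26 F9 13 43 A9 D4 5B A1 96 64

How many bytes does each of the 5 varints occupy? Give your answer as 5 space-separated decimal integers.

Answer: 3 2 1 3 3

Derivation:
  byte[0]=0xAF cont=1 payload=0x2F=47: acc |= 47<<0 -> acc=47 shift=7
  byte[1]=0xC3 cont=1 payload=0x43=67: acc |= 67<<7 -> acc=8623 shift=14
  byte[2]=0x26 cont=0 payload=0x26=38: acc |= 38<<14 -> acc=631215 shift=21 [end]
Varint 1: bytes[0:3] = AF C3 26 -> value 631215 (3 byte(s))
  byte[3]=0xF9 cont=1 payload=0x79=121: acc |= 121<<0 -> acc=121 shift=7
  byte[4]=0x13 cont=0 payload=0x13=19: acc |= 19<<7 -> acc=2553 shift=14 [end]
Varint 2: bytes[3:5] = F9 13 -> value 2553 (2 byte(s))
  byte[5]=0x43 cont=0 payload=0x43=67: acc |= 67<<0 -> acc=67 shift=7 [end]
Varint 3: bytes[5:6] = 43 -> value 67 (1 byte(s))
  byte[6]=0xA9 cont=1 payload=0x29=41: acc |= 41<<0 -> acc=41 shift=7
  byte[7]=0xD4 cont=1 payload=0x54=84: acc |= 84<<7 -> acc=10793 shift=14
  byte[8]=0x5B cont=0 payload=0x5B=91: acc |= 91<<14 -> acc=1501737 shift=21 [end]
Varint 4: bytes[6:9] = A9 D4 5B -> value 1501737 (3 byte(s))
  byte[9]=0xA1 cont=1 payload=0x21=33: acc |= 33<<0 -> acc=33 shift=7
  byte[10]=0x96 cont=1 payload=0x16=22: acc |= 22<<7 -> acc=2849 shift=14
  byte[11]=0x64 cont=0 payload=0x64=100: acc |= 100<<14 -> acc=1641249 shift=21 [end]
Varint 5: bytes[9:12] = A1 96 64 -> value 1641249 (3 byte(s))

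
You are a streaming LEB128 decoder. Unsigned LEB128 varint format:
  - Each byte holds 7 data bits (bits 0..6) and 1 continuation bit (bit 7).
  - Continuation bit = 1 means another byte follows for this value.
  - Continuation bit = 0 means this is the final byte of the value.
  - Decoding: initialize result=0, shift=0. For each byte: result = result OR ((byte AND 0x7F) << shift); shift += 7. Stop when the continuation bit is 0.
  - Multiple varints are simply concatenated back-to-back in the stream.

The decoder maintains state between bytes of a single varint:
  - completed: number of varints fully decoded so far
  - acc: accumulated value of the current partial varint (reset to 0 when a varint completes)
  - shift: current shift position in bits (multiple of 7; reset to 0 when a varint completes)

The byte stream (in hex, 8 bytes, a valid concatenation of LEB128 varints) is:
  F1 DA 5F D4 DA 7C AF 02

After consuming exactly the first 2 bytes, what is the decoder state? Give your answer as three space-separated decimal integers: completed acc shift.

byte[0]=0xF1 cont=1 payload=0x71: acc |= 113<<0 -> completed=0 acc=113 shift=7
byte[1]=0xDA cont=1 payload=0x5A: acc |= 90<<7 -> completed=0 acc=11633 shift=14

Answer: 0 11633 14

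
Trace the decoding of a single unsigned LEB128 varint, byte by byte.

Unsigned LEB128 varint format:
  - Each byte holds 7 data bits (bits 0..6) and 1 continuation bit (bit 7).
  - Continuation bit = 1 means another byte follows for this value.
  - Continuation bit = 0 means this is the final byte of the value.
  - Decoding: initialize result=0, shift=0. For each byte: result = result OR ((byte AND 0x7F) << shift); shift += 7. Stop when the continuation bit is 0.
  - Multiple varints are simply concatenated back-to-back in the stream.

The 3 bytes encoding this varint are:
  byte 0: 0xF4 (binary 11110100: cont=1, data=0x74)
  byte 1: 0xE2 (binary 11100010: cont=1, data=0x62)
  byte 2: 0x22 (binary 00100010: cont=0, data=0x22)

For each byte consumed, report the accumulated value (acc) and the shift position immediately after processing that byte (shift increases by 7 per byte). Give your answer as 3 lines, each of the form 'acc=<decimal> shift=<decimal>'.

Answer: acc=116 shift=7
acc=12660 shift=14
acc=569716 shift=21

Derivation:
byte 0=0xF4: payload=0x74=116, contrib = 116<<0 = 116; acc -> 116, shift -> 7
byte 1=0xE2: payload=0x62=98, contrib = 98<<7 = 12544; acc -> 12660, shift -> 14
byte 2=0x22: payload=0x22=34, contrib = 34<<14 = 557056; acc -> 569716, shift -> 21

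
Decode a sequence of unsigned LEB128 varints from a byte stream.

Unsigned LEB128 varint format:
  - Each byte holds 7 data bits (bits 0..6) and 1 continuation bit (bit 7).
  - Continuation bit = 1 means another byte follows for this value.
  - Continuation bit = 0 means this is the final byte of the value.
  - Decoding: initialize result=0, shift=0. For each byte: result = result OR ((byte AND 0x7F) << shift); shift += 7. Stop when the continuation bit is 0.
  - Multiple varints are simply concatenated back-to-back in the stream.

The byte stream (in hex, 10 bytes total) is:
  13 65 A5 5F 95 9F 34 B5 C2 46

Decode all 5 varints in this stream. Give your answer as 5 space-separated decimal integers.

Answer: 19 101 12197 855957 1155381

Derivation:
  byte[0]=0x13 cont=0 payload=0x13=19: acc |= 19<<0 -> acc=19 shift=7 [end]
Varint 1: bytes[0:1] = 13 -> value 19 (1 byte(s))
  byte[1]=0x65 cont=0 payload=0x65=101: acc |= 101<<0 -> acc=101 shift=7 [end]
Varint 2: bytes[1:2] = 65 -> value 101 (1 byte(s))
  byte[2]=0xA5 cont=1 payload=0x25=37: acc |= 37<<0 -> acc=37 shift=7
  byte[3]=0x5F cont=0 payload=0x5F=95: acc |= 95<<7 -> acc=12197 shift=14 [end]
Varint 3: bytes[2:4] = A5 5F -> value 12197 (2 byte(s))
  byte[4]=0x95 cont=1 payload=0x15=21: acc |= 21<<0 -> acc=21 shift=7
  byte[5]=0x9F cont=1 payload=0x1F=31: acc |= 31<<7 -> acc=3989 shift=14
  byte[6]=0x34 cont=0 payload=0x34=52: acc |= 52<<14 -> acc=855957 shift=21 [end]
Varint 4: bytes[4:7] = 95 9F 34 -> value 855957 (3 byte(s))
  byte[7]=0xB5 cont=1 payload=0x35=53: acc |= 53<<0 -> acc=53 shift=7
  byte[8]=0xC2 cont=1 payload=0x42=66: acc |= 66<<7 -> acc=8501 shift=14
  byte[9]=0x46 cont=0 payload=0x46=70: acc |= 70<<14 -> acc=1155381 shift=21 [end]
Varint 5: bytes[7:10] = B5 C2 46 -> value 1155381 (3 byte(s))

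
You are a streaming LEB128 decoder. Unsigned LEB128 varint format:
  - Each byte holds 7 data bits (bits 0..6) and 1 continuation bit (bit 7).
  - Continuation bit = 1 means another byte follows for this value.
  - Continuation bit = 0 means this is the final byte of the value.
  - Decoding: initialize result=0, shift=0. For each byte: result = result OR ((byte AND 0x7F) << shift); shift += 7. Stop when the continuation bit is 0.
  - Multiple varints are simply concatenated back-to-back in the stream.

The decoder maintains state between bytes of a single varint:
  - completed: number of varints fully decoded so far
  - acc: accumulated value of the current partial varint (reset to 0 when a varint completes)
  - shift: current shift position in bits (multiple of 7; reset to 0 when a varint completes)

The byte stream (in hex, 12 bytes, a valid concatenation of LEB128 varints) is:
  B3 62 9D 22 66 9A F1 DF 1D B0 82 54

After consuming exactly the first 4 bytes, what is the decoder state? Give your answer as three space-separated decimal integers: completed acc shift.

Answer: 2 0 0

Derivation:
byte[0]=0xB3 cont=1 payload=0x33: acc |= 51<<0 -> completed=0 acc=51 shift=7
byte[1]=0x62 cont=0 payload=0x62: varint #1 complete (value=12595); reset -> completed=1 acc=0 shift=0
byte[2]=0x9D cont=1 payload=0x1D: acc |= 29<<0 -> completed=1 acc=29 shift=7
byte[3]=0x22 cont=0 payload=0x22: varint #2 complete (value=4381); reset -> completed=2 acc=0 shift=0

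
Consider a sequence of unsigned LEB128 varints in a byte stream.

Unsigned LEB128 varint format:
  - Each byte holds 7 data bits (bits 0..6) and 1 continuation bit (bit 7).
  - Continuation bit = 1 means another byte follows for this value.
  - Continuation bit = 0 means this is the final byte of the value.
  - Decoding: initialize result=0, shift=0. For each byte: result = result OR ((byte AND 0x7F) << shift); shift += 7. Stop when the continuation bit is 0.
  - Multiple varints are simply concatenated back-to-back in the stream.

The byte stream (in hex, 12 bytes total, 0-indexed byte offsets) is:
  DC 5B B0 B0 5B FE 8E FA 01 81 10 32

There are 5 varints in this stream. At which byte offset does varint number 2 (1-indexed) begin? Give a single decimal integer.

  byte[0]=0xDC cont=1 payload=0x5C=92: acc |= 92<<0 -> acc=92 shift=7
  byte[1]=0x5B cont=0 payload=0x5B=91: acc |= 91<<7 -> acc=11740 shift=14 [end]
Varint 1: bytes[0:2] = DC 5B -> value 11740 (2 byte(s))
  byte[2]=0xB0 cont=1 payload=0x30=48: acc |= 48<<0 -> acc=48 shift=7
  byte[3]=0xB0 cont=1 payload=0x30=48: acc |= 48<<7 -> acc=6192 shift=14
  byte[4]=0x5B cont=0 payload=0x5B=91: acc |= 91<<14 -> acc=1497136 shift=21 [end]
Varint 2: bytes[2:5] = B0 B0 5B -> value 1497136 (3 byte(s))
  byte[5]=0xFE cont=1 payload=0x7E=126: acc |= 126<<0 -> acc=126 shift=7
  byte[6]=0x8E cont=1 payload=0x0E=14: acc |= 14<<7 -> acc=1918 shift=14
  byte[7]=0xFA cont=1 payload=0x7A=122: acc |= 122<<14 -> acc=2000766 shift=21
  byte[8]=0x01 cont=0 payload=0x01=1: acc |= 1<<21 -> acc=4097918 shift=28 [end]
Varint 3: bytes[5:9] = FE 8E FA 01 -> value 4097918 (4 byte(s))
  byte[9]=0x81 cont=1 payload=0x01=1: acc |= 1<<0 -> acc=1 shift=7
  byte[10]=0x10 cont=0 payload=0x10=16: acc |= 16<<7 -> acc=2049 shift=14 [end]
Varint 4: bytes[9:11] = 81 10 -> value 2049 (2 byte(s))
  byte[11]=0x32 cont=0 payload=0x32=50: acc |= 50<<0 -> acc=50 shift=7 [end]
Varint 5: bytes[11:12] = 32 -> value 50 (1 byte(s))

Answer: 2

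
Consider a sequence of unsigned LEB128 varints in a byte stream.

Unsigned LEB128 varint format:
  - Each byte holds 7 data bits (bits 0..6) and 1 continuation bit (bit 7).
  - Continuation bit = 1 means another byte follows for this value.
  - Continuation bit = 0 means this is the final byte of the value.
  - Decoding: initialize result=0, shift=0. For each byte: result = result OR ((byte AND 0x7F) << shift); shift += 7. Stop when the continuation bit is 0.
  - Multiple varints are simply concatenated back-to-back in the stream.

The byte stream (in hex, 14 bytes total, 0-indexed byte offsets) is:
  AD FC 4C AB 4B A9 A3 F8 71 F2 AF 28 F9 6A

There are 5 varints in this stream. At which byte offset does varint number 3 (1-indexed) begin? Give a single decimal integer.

  byte[0]=0xAD cont=1 payload=0x2D=45: acc |= 45<<0 -> acc=45 shift=7
  byte[1]=0xFC cont=1 payload=0x7C=124: acc |= 124<<7 -> acc=15917 shift=14
  byte[2]=0x4C cont=0 payload=0x4C=76: acc |= 76<<14 -> acc=1261101 shift=21 [end]
Varint 1: bytes[0:3] = AD FC 4C -> value 1261101 (3 byte(s))
  byte[3]=0xAB cont=1 payload=0x2B=43: acc |= 43<<0 -> acc=43 shift=7
  byte[4]=0x4B cont=0 payload=0x4B=75: acc |= 75<<7 -> acc=9643 shift=14 [end]
Varint 2: bytes[3:5] = AB 4B -> value 9643 (2 byte(s))
  byte[5]=0xA9 cont=1 payload=0x29=41: acc |= 41<<0 -> acc=41 shift=7
  byte[6]=0xA3 cont=1 payload=0x23=35: acc |= 35<<7 -> acc=4521 shift=14
  byte[7]=0xF8 cont=1 payload=0x78=120: acc |= 120<<14 -> acc=1970601 shift=21
  byte[8]=0x71 cont=0 payload=0x71=113: acc |= 113<<21 -> acc=238948777 shift=28 [end]
Varint 3: bytes[5:9] = A9 A3 F8 71 -> value 238948777 (4 byte(s))
  byte[9]=0xF2 cont=1 payload=0x72=114: acc |= 114<<0 -> acc=114 shift=7
  byte[10]=0xAF cont=1 payload=0x2F=47: acc |= 47<<7 -> acc=6130 shift=14
  byte[11]=0x28 cont=0 payload=0x28=40: acc |= 40<<14 -> acc=661490 shift=21 [end]
Varint 4: bytes[9:12] = F2 AF 28 -> value 661490 (3 byte(s))
  byte[12]=0xF9 cont=1 payload=0x79=121: acc |= 121<<0 -> acc=121 shift=7
  byte[13]=0x6A cont=0 payload=0x6A=106: acc |= 106<<7 -> acc=13689 shift=14 [end]
Varint 5: bytes[12:14] = F9 6A -> value 13689 (2 byte(s))

Answer: 5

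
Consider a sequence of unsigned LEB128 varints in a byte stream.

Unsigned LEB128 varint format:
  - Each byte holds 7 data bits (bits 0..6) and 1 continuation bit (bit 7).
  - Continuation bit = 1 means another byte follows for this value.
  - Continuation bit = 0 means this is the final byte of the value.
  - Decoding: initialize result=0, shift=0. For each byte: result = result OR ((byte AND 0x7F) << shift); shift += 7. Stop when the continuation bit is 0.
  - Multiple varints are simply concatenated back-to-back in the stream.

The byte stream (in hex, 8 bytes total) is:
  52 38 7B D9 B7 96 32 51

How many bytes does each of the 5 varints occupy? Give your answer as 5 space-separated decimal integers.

Answer: 1 1 1 4 1

Derivation:
  byte[0]=0x52 cont=0 payload=0x52=82: acc |= 82<<0 -> acc=82 shift=7 [end]
Varint 1: bytes[0:1] = 52 -> value 82 (1 byte(s))
  byte[1]=0x38 cont=0 payload=0x38=56: acc |= 56<<0 -> acc=56 shift=7 [end]
Varint 2: bytes[1:2] = 38 -> value 56 (1 byte(s))
  byte[2]=0x7B cont=0 payload=0x7B=123: acc |= 123<<0 -> acc=123 shift=7 [end]
Varint 3: bytes[2:3] = 7B -> value 123 (1 byte(s))
  byte[3]=0xD9 cont=1 payload=0x59=89: acc |= 89<<0 -> acc=89 shift=7
  byte[4]=0xB7 cont=1 payload=0x37=55: acc |= 55<<7 -> acc=7129 shift=14
  byte[5]=0x96 cont=1 payload=0x16=22: acc |= 22<<14 -> acc=367577 shift=21
  byte[6]=0x32 cont=0 payload=0x32=50: acc |= 50<<21 -> acc=105225177 shift=28 [end]
Varint 4: bytes[3:7] = D9 B7 96 32 -> value 105225177 (4 byte(s))
  byte[7]=0x51 cont=0 payload=0x51=81: acc |= 81<<0 -> acc=81 shift=7 [end]
Varint 5: bytes[7:8] = 51 -> value 81 (1 byte(s))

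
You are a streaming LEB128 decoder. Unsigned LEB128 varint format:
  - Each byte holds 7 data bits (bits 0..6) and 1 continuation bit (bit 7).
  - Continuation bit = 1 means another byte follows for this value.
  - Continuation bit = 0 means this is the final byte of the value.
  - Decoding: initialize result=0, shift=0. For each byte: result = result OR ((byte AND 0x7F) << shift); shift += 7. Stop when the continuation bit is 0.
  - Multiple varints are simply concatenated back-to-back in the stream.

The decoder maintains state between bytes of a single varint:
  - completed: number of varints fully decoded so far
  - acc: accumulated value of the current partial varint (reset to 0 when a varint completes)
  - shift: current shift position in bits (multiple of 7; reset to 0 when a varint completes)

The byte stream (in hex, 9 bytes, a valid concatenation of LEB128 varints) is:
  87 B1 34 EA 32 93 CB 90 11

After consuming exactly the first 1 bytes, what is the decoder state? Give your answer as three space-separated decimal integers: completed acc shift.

byte[0]=0x87 cont=1 payload=0x07: acc |= 7<<0 -> completed=0 acc=7 shift=7

Answer: 0 7 7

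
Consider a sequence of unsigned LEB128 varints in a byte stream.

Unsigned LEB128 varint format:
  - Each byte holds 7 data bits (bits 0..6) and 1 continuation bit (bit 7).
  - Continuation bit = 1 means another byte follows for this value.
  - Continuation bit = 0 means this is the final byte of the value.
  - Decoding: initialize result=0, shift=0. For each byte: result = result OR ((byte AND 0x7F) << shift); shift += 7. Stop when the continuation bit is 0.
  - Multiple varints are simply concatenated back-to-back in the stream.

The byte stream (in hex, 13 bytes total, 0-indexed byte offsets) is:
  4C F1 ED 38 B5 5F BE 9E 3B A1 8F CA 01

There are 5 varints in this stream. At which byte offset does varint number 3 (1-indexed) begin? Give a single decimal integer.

Answer: 4

Derivation:
  byte[0]=0x4C cont=0 payload=0x4C=76: acc |= 76<<0 -> acc=76 shift=7 [end]
Varint 1: bytes[0:1] = 4C -> value 76 (1 byte(s))
  byte[1]=0xF1 cont=1 payload=0x71=113: acc |= 113<<0 -> acc=113 shift=7
  byte[2]=0xED cont=1 payload=0x6D=109: acc |= 109<<7 -> acc=14065 shift=14
  byte[3]=0x38 cont=0 payload=0x38=56: acc |= 56<<14 -> acc=931569 shift=21 [end]
Varint 2: bytes[1:4] = F1 ED 38 -> value 931569 (3 byte(s))
  byte[4]=0xB5 cont=1 payload=0x35=53: acc |= 53<<0 -> acc=53 shift=7
  byte[5]=0x5F cont=0 payload=0x5F=95: acc |= 95<<7 -> acc=12213 shift=14 [end]
Varint 3: bytes[4:6] = B5 5F -> value 12213 (2 byte(s))
  byte[6]=0xBE cont=1 payload=0x3E=62: acc |= 62<<0 -> acc=62 shift=7
  byte[7]=0x9E cont=1 payload=0x1E=30: acc |= 30<<7 -> acc=3902 shift=14
  byte[8]=0x3B cont=0 payload=0x3B=59: acc |= 59<<14 -> acc=970558 shift=21 [end]
Varint 4: bytes[6:9] = BE 9E 3B -> value 970558 (3 byte(s))
  byte[9]=0xA1 cont=1 payload=0x21=33: acc |= 33<<0 -> acc=33 shift=7
  byte[10]=0x8F cont=1 payload=0x0F=15: acc |= 15<<7 -> acc=1953 shift=14
  byte[11]=0xCA cont=1 payload=0x4A=74: acc |= 74<<14 -> acc=1214369 shift=21
  byte[12]=0x01 cont=0 payload=0x01=1: acc |= 1<<21 -> acc=3311521 shift=28 [end]
Varint 5: bytes[9:13] = A1 8F CA 01 -> value 3311521 (4 byte(s))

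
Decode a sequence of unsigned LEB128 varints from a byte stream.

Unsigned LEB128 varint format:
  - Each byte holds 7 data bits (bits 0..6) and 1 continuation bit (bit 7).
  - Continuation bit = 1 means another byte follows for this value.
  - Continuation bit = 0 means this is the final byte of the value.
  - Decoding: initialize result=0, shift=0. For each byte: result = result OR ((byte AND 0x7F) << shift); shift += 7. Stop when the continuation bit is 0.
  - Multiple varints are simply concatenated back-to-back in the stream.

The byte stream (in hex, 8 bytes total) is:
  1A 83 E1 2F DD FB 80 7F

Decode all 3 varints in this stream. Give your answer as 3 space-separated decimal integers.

  byte[0]=0x1A cont=0 payload=0x1A=26: acc |= 26<<0 -> acc=26 shift=7 [end]
Varint 1: bytes[0:1] = 1A -> value 26 (1 byte(s))
  byte[1]=0x83 cont=1 payload=0x03=3: acc |= 3<<0 -> acc=3 shift=7
  byte[2]=0xE1 cont=1 payload=0x61=97: acc |= 97<<7 -> acc=12419 shift=14
  byte[3]=0x2F cont=0 payload=0x2F=47: acc |= 47<<14 -> acc=782467 shift=21 [end]
Varint 2: bytes[1:4] = 83 E1 2F -> value 782467 (3 byte(s))
  byte[4]=0xDD cont=1 payload=0x5D=93: acc |= 93<<0 -> acc=93 shift=7
  byte[5]=0xFB cont=1 payload=0x7B=123: acc |= 123<<7 -> acc=15837 shift=14
  byte[6]=0x80 cont=1 payload=0x00=0: acc |= 0<<14 -> acc=15837 shift=21
  byte[7]=0x7F cont=0 payload=0x7F=127: acc |= 127<<21 -> acc=266354141 shift=28 [end]
Varint 3: bytes[4:8] = DD FB 80 7F -> value 266354141 (4 byte(s))

Answer: 26 782467 266354141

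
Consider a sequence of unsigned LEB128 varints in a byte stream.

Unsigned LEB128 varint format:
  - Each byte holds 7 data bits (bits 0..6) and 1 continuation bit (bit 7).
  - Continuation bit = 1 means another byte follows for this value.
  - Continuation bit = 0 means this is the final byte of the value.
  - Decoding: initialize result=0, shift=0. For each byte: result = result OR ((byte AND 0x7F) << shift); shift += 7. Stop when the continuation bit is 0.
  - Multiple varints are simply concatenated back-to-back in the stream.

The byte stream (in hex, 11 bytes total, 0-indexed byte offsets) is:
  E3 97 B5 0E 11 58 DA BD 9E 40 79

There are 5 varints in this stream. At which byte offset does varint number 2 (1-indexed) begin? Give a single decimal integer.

  byte[0]=0xE3 cont=1 payload=0x63=99: acc |= 99<<0 -> acc=99 shift=7
  byte[1]=0x97 cont=1 payload=0x17=23: acc |= 23<<7 -> acc=3043 shift=14
  byte[2]=0xB5 cont=1 payload=0x35=53: acc |= 53<<14 -> acc=871395 shift=21
  byte[3]=0x0E cont=0 payload=0x0E=14: acc |= 14<<21 -> acc=30231523 shift=28 [end]
Varint 1: bytes[0:4] = E3 97 B5 0E -> value 30231523 (4 byte(s))
  byte[4]=0x11 cont=0 payload=0x11=17: acc |= 17<<0 -> acc=17 shift=7 [end]
Varint 2: bytes[4:5] = 11 -> value 17 (1 byte(s))
  byte[5]=0x58 cont=0 payload=0x58=88: acc |= 88<<0 -> acc=88 shift=7 [end]
Varint 3: bytes[5:6] = 58 -> value 88 (1 byte(s))
  byte[6]=0xDA cont=1 payload=0x5A=90: acc |= 90<<0 -> acc=90 shift=7
  byte[7]=0xBD cont=1 payload=0x3D=61: acc |= 61<<7 -> acc=7898 shift=14
  byte[8]=0x9E cont=1 payload=0x1E=30: acc |= 30<<14 -> acc=499418 shift=21
  byte[9]=0x40 cont=0 payload=0x40=64: acc |= 64<<21 -> acc=134717146 shift=28 [end]
Varint 4: bytes[6:10] = DA BD 9E 40 -> value 134717146 (4 byte(s))
  byte[10]=0x79 cont=0 payload=0x79=121: acc |= 121<<0 -> acc=121 shift=7 [end]
Varint 5: bytes[10:11] = 79 -> value 121 (1 byte(s))

Answer: 4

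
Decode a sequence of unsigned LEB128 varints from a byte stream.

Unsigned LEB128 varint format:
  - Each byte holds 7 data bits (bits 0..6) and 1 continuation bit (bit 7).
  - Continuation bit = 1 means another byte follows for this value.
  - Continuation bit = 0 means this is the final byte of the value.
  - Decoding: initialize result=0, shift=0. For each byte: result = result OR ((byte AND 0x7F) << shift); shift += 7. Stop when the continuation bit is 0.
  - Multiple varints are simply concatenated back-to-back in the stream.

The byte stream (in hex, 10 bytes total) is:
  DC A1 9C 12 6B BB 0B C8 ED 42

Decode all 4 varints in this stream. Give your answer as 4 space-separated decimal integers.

Answer: 38211804 107 1467 1095368

Derivation:
  byte[0]=0xDC cont=1 payload=0x5C=92: acc |= 92<<0 -> acc=92 shift=7
  byte[1]=0xA1 cont=1 payload=0x21=33: acc |= 33<<7 -> acc=4316 shift=14
  byte[2]=0x9C cont=1 payload=0x1C=28: acc |= 28<<14 -> acc=463068 shift=21
  byte[3]=0x12 cont=0 payload=0x12=18: acc |= 18<<21 -> acc=38211804 shift=28 [end]
Varint 1: bytes[0:4] = DC A1 9C 12 -> value 38211804 (4 byte(s))
  byte[4]=0x6B cont=0 payload=0x6B=107: acc |= 107<<0 -> acc=107 shift=7 [end]
Varint 2: bytes[4:5] = 6B -> value 107 (1 byte(s))
  byte[5]=0xBB cont=1 payload=0x3B=59: acc |= 59<<0 -> acc=59 shift=7
  byte[6]=0x0B cont=0 payload=0x0B=11: acc |= 11<<7 -> acc=1467 shift=14 [end]
Varint 3: bytes[5:7] = BB 0B -> value 1467 (2 byte(s))
  byte[7]=0xC8 cont=1 payload=0x48=72: acc |= 72<<0 -> acc=72 shift=7
  byte[8]=0xED cont=1 payload=0x6D=109: acc |= 109<<7 -> acc=14024 shift=14
  byte[9]=0x42 cont=0 payload=0x42=66: acc |= 66<<14 -> acc=1095368 shift=21 [end]
Varint 4: bytes[7:10] = C8 ED 42 -> value 1095368 (3 byte(s))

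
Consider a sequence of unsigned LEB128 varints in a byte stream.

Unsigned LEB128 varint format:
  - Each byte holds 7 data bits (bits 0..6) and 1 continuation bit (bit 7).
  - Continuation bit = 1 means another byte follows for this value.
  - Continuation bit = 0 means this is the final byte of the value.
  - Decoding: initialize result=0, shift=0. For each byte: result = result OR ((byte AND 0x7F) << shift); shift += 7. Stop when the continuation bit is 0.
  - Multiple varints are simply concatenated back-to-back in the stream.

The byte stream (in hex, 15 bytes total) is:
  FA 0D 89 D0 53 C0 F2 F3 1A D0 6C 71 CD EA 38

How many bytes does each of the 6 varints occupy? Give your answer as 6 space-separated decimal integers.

  byte[0]=0xFA cont=1 payload=0x7A=122: acc |= 122<<0 -> acc=122 shift=7
  byte[1]=0x0D cont=0 payload=0x0D=13: acc |= 13<<7 -> acc=1786 shift=14 [end]
Varint 1: bytes[0:2] = FA 0D -> value 1786 (2 byte(s))
  byte[2]=0x89 cont=1 payload=0x09=9: acc |= 9<<0 -> acc=9 shift=7
  byte[3]=0xD0 cont=1 payload=0x50=80: acc |= 80<<7 -> acc=10249 shift=14
  byte[4]=0x53 cont=0 payload=0x53=83: acc |= 83<<14 -> acc=1370121 shift=21 [end]
Varint 2: bytes[2:5] = 89 D0 53 -> value 1370121 (3 byte(s))
  byte[5]=0xC0 cont=1 payload=0x40=64: acc |= 64<<0 -> acc=64 shift=7
  byte[6]=0xF2 cont=1 payload=0x72=114: acc |= 114<<7 -> acc=14656 shift=14
  byte[7]=0xF3 cont=1 payload=0x73=115: acc |= 115<<14 -> acc=1898816 shift=21
  byte[8]=0x1A cont=0 payload=0x1A=26: acc |= 26<<21 -> acc=56424768 shift=28 [end]
Varint 3: bytes[5:9] = C0 F2 F3 1A -> value 56424768 (4 byte(s))
  byte[9]=0xD0 cont=1 payload=0x50=80: acc |= 80<<0 -> acc=80 shift=7
  byte[10]=0x6C cont=0 payload=0x6C=108: acc |= 108<<7 -> acc=13904 shift=14 [end]
Varint 4: bytes[9:11] = D0 6C -> value 13904 (2 byte(s))
  byte[11]=0x71 cont=0 payload=0x71=113: acc |= 113<<0 -> acc=113 shift=7 [end]
Varint 5: bytes[11:12] = 71 -> value 113 (1 byte(s))
  byte[12]=0xCD cont=1 payload=0x4D=77: acc |= 77<<0 -> acc=77 shift=7
  byte[13]=0xEA cont=1 payload=0x6A=106: acc |= 106<<7 -> acc=13645 shift=14
  byte[14]=0x38 cont=0 payload=0x38=56: acc |= 56<<14 -> acc=931149 shift=21 [end]
Varint 6: bytes[12:15] = CD EA 38 -> value 931149 (3 byte(s))

Answer: 2 3 4 2 1 3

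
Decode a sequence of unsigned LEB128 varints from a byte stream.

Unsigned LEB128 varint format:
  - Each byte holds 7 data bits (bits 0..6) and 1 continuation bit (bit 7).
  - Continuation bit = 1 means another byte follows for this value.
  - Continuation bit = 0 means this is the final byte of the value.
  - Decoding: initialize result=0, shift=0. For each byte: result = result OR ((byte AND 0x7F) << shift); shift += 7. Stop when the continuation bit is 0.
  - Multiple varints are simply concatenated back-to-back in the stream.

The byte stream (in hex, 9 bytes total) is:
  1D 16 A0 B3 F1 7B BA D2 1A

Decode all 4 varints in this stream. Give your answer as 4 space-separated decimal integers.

  byte[0]=0x1D cont=0 payload=0x1D=29: acc |= 29<<0 -> acc=29 shift=7 [end]
Varint 1: bytes[0:1] = 1D -> value 29 (1 byte(s))
  byte[1]=0x16 cont=0 payload=0x16=22: acc |= 22<<0 -> acc=22 shift=7 [end]
Varint 2: bytes[1:2] = 16 -> value 22 (1 byte(s))
  byte[2]=0xA0 cont=1 payload=0x20=32: acc |= 32<<0 -> acc=32 shift=7
  byte[3]=0xB3 cont=1 payload=0x33=51: acc |= 51<<7 -> acc=6560 shift=14
  byte[4]=0xF1 cont=1 payload=0x71=113: acc |= 113<<14 -> acc=1857952 shift=21
  byte[5]=0x7B cont=0 payload=0x7B=123: acc |= 123<<21 -> acc=259807648 shift=28 [end]
Varint 3: bytes[2:6] = A0 B3 F1 7B -> value 259807648 (4 byte(s))
  byte[6]=0xBA cont=1 payload=0x3A=58: acc |= 58<<0 -> acc=58 shift=7
  byte[7]=0xD2 cont=1 payload=0x52=82: acc |= 82<<7 -> acc=10554 shift=14
  byte[8]=0x1A cont=0 payload=0x1A=26: acc |= 26<<14 -> acc=436538 shift=21 [end]
Varint 4: bytes[6:9] = BA D2 1A -> value 436538 (3 byte(s))

Answer: 29 22 259807648 436538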